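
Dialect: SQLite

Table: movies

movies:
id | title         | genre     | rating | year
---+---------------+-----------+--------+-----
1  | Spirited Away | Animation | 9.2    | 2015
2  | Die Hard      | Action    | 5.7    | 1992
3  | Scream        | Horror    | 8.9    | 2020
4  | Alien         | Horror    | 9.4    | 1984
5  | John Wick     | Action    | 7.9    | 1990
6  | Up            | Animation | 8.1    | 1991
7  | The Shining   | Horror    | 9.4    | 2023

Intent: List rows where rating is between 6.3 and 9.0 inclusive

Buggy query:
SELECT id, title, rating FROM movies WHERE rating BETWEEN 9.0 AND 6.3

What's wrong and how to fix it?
Bug: BETWEEN expects the lower bound first; with 9.0 AND 6.3 the range is empty

Fix: Swap the bounds so the smaller value comes first

Corrected query:
SELECT id, title, rating FROM movies WHERE rating BETWEEN 6.3 AND 9.0

Result:
id | title     | rating
---+-----------+-------
3  | Scream    | 8.9   
5  | John Wick | 7.9   
6  | Up        | 8.1   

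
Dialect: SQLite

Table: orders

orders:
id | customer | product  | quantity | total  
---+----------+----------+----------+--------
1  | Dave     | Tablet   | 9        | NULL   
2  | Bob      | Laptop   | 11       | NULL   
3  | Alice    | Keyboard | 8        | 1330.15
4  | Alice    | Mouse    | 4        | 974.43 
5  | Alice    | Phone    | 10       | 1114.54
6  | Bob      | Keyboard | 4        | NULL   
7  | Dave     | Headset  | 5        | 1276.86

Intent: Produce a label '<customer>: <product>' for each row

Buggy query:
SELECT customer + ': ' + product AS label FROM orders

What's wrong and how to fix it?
Bug: SQLite uses || for string concatenation; + coerces text to numbers (yielding 0)

Fix: Use the || operator for string concatenation

Corrected query:
SELECT customer || ': ' || product AS label FROM orders

Result:
label          
---------------
Dave: Tablet   
Bob: Laptop    
Alice: Keyboard
Alice: Mouse   
Alice: Phone   
Bob: Keyboard  
Dave: Headset  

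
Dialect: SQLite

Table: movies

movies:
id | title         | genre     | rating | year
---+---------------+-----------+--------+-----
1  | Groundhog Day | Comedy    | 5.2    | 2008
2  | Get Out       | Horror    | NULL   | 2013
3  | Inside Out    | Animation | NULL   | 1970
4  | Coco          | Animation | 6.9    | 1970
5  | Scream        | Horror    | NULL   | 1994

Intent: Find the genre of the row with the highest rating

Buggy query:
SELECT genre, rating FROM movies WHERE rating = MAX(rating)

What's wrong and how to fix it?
Bug: MAX(rating) is an aggregate and cannot be used directly in WHERE

Fix: Use a subquery: WHERE rating = (SELECT MAX(rating) FROM movies)

Corrected query:
SELECT genre, rating FROM movies WHERE rating = (SELECT MAX(rating) FROM movies)

Result:
genre     | rating
----------+-------
Animation | 6.9   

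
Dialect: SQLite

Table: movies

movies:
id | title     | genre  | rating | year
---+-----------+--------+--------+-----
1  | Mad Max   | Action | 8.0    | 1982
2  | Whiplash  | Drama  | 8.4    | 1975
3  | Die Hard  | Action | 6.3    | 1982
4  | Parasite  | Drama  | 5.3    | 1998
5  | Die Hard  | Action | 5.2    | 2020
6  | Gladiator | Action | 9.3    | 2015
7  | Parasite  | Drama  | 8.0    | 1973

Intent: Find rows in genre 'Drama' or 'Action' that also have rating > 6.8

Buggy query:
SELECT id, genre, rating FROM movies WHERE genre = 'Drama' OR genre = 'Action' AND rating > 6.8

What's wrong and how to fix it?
Bug: Without parentheses, AND is evaluated before OR, so the rating filter only applies to the 'Action' branch

Fix: Group the OR with parentheses (or use IN), then AND the threshold

Corrected query:
SELECT id, genre, rating FROM movies WHERE (genre = 'Drama' OR genre = 'Action') AND rating > 6.8

Result:
id | genre  | rating
---+--------+-------
1  | Action | 8     
2  | Drama  | 8.4   
6  | Action | 9.3   
7  | Drama  | 8     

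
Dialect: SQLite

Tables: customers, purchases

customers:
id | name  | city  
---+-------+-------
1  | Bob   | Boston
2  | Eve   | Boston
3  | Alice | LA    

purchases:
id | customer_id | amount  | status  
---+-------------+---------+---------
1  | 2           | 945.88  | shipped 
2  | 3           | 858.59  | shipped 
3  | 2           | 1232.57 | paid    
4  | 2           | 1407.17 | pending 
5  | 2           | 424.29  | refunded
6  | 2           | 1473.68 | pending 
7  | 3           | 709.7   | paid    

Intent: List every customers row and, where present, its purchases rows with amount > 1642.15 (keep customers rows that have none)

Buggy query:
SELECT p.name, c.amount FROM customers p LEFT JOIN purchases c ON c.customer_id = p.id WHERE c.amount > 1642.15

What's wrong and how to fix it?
Bug: A WHERE condition on the right-hand table after LEFT JOIN drops unmatched parents

Fix: Put 'c.amount > 1642.15' in the JOIN's ON clause instead of WHERE

Corrected query:
SELECT p.name, c.amount FROM customers p LEFT JOIN purchases c ON c.customer_id = p.id AND c.amount > 1642.15

Result:
name  | amount
------+-------
Bob   | NULL  
Eve   | NULL  
Alice | NULL  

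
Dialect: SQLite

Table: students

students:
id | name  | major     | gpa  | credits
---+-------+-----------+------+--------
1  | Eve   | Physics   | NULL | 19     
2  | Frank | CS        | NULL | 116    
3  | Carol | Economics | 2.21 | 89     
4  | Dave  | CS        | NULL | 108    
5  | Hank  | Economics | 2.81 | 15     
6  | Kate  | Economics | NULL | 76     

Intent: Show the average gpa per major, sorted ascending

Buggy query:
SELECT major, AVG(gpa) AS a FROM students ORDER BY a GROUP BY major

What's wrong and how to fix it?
Bug: GROUP BY must precede ORDER BY

Fix: Reorder: SELECT … FROM … GROUP BY … ORDER BY …

Corrected query:
SELECT major, AVG(gpa) AS a FROM students GROUP BY major ORDER BY a

Result:
major     | a   
----------+-----
CS        | NULL
Physics   | NULL
Economics | 2.51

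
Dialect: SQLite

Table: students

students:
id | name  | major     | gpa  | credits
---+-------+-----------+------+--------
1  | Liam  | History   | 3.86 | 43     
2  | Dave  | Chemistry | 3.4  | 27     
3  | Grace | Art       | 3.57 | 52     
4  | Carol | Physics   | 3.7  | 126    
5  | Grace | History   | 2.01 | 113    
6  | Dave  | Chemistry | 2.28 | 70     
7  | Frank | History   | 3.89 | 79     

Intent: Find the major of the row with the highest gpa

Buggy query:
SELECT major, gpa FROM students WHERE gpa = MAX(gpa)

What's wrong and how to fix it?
Bug: MAX(gpa) is an aggregate and cannot be used directly in WHERE

Fix: Use a subquery: WHERE gpa = (SELECT MAX(gpa) FROM students)

Corrected query:
SELECT major, gpa FROM students WHERE gpa = (SELECT MAX(gpa) FROM students)

Result:
major   | gpa 
--------+-----
History | 3.89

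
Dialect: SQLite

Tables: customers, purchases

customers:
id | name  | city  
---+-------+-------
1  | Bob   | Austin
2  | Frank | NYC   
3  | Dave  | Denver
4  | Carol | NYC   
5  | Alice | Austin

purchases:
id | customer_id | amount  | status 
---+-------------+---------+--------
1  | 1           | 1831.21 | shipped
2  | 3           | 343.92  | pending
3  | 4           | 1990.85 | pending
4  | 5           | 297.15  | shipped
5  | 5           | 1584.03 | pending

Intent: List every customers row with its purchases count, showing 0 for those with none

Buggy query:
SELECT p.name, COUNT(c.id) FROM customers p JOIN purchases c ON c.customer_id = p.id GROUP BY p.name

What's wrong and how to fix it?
Bug: INNER JOIN drops customers rows that have no matching purchases rows

Fix: Use LEFT JOIN so parents without children still appear (COUNT(c.id) gives 0)

Corrected query:
SELECT p.name, COUNT(c.id) FROM customers p LEFT JOIN purchases c ON c.customer_id = p.id GROUP BY p.name

Result:
name  | COUNT(c.id)
------+------------
Alice | 2          
Bob   | 1          
Carol | 1          
Dave  | 1          
Frank | 0          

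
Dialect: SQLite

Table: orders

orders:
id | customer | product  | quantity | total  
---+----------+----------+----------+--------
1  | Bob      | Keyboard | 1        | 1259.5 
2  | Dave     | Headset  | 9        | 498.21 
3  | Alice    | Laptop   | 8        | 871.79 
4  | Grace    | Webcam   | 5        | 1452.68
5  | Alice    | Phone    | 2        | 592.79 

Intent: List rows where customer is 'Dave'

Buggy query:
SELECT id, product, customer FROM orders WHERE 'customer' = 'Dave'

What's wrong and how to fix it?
Bug: Single quotes denote string literals in SQL; the column name is being compared as a constant string

Fix: Reference the column as customer without single quotes

Corrected query:
SELECT id, product, customer FROM orders WHERE customer = 'Dave'

Result:
id | product | customer
---+---------+---------
2  | Headset | Dave    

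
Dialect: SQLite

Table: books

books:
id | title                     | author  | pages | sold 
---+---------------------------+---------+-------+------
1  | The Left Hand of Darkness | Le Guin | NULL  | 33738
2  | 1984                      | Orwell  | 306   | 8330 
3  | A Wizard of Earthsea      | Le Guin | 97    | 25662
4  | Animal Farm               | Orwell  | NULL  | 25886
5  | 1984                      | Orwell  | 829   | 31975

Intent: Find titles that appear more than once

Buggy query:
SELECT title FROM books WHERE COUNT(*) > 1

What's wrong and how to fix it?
Bug: COUNT(*) is an aggregate and cannot be used in WHERE

Fix: Group first, then use HAVING for the count condition

Corrected query:
SELECT title FROM books GROUP BY title HAVING COUNT(*) > 1

Result:
title
-----
1984 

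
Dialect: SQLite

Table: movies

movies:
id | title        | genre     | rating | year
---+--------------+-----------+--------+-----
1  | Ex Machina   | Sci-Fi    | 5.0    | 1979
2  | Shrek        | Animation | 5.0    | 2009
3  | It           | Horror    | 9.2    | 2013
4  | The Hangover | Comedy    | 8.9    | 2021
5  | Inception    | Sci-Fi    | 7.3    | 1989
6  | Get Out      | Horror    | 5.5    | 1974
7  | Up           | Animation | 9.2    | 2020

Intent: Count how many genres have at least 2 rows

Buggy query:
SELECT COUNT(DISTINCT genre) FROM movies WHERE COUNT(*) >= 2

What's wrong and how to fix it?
Bug: COUNT(*) cannot appear in WHERE; the per-group count doesn't exist yet

Fix: Group first with HAVING COUNT(*) >= 2, then COUNT the resulting groups

Corrected query:
SELECT COUNT(*) FROM (SELECT genre FROM movies GROUP BY genre HAVING COUNT(*) >= 2)

Result:
COUNT(*)
--------
3       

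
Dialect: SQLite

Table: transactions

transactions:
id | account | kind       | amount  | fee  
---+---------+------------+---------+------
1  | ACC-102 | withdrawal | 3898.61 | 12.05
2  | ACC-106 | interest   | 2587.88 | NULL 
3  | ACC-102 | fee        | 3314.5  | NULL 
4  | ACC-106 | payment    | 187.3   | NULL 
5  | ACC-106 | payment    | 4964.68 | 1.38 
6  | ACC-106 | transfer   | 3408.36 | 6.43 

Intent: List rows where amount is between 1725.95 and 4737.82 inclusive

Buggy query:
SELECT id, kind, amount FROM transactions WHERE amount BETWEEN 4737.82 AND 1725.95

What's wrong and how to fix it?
Bug: BETWEEN expects the lower bound first; with 4737.82 AND 1725.95 the range is empty

Fix: Swap the bounds so the smaller value comes first

Corrected query:
SELECT id, kind, amount FROM transactions WHERE amount BETWEEN 1725.95 AND 4737.82

Result:
id | kind       | amount 
---+------------+--------
1  | withdrawal | 3898.61
2  | interest   | 2587.88
3  | fee        | 3314.5 
6  | transfer   | 3408.36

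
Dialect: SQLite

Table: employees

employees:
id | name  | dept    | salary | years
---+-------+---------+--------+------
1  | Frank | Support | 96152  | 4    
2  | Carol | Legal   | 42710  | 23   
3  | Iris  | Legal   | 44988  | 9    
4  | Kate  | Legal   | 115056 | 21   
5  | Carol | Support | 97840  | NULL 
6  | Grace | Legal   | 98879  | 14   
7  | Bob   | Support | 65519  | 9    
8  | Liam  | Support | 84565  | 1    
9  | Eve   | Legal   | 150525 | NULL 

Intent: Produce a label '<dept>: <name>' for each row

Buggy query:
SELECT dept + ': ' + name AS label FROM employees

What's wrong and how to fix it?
Bug: '+' is numeric addition; on text columns SQLite converts them to 0 instead of concatenating

Fix: Use the || operator for string concatenation

Corrected query:
SELECT dept || ': ' || name AS label FROM employees

Result:
label         
--------------
Support: Frank
Legal: Carol  
Legal: Iris   
Legal: Kate   
Support: Carol
Legal: Grace  
Support: Bob  
Support: Liam 
Legal: Eve    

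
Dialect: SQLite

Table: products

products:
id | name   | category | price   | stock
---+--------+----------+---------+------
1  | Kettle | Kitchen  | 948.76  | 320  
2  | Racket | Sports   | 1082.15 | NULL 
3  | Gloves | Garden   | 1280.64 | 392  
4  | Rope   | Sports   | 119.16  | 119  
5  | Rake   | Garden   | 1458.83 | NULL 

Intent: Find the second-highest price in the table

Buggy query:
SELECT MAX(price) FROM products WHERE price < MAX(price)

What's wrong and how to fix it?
Bug: MAX(price) on the right of the comparison is an aggregate-in-WHERE error

Fix: Compute the overall MAX in a subquery, then take MAX of rows below it

Corrected query:
SELECT MAX(price) FROM products WHERE price < (SELECT MAX(price) FROM products)

Result:
MAX(price)
----------
1280.64   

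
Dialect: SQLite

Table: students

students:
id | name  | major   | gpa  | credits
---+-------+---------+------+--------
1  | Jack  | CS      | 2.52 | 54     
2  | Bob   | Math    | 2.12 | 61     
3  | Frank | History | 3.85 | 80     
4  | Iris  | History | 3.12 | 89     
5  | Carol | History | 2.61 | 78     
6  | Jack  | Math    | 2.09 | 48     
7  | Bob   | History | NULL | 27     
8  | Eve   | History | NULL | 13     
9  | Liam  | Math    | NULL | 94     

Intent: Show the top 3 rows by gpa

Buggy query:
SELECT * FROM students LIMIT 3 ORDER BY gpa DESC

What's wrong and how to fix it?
Bug: LIMIT must come after ORDER BY

Fix: Swap the clauses: ORDER BY first, then LIMIT

Corrected query:
SELECT * FROM students ORDER BY gpa DESC LIMIT 3

Result:
id | name  | major   | gpa  | credits
---+-------+---------+------+--------
3  | Frank | History | 3.85 | 80     
4  | Iris  | History | 3.12 | 89     
5  | Carol | History | 2.61 | 78     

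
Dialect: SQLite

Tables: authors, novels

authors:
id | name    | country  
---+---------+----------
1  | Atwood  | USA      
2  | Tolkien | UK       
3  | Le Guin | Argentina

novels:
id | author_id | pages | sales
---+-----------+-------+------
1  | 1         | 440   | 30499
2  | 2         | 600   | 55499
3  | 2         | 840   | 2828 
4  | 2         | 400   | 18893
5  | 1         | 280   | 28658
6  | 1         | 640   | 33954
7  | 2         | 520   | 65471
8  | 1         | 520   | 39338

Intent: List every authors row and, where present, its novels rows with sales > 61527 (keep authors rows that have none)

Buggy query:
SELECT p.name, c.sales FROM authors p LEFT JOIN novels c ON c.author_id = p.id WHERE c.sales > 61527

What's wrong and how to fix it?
Bug: Filtering c.sales in WHERE discards the NULL rows produced by LEFT JOIN, turning it into an inner join

Fix: Put 'c.sales > 61527' in the JOIN's ON clause instead of WHERE

Corrected query:
SELECT p.name, c.sales FROM authors p LEFT JOIN novels c ON c.author_id = p.id AND c.sales > 61527

Result:
name    | sales
--------+------
Atwood  | NULL 
Tolkien | 65471
Le Guin | NULL 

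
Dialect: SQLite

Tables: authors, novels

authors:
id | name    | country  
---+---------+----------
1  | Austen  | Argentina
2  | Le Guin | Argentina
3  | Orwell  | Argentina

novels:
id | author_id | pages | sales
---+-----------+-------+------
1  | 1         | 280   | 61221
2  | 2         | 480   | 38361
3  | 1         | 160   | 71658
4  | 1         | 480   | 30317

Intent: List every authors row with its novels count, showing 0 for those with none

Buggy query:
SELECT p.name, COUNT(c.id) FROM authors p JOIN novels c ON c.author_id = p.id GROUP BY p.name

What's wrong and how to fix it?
Bug: An inner join excludes parents with zero children

Fix: Use LEFT JOIN so parents without children still appear (COUNT(c.id) gives 0)

Corrected query:
SELECT p.name, COUNT(c.id) FROM authors p LEFT JOIN novels c ON c.author_id = p.id GROUP BY p.name

Result:
name    | COUNT(c.id)
--------+------------
Austen  | 3          
Le Guin | 1          
Orwell  | 0          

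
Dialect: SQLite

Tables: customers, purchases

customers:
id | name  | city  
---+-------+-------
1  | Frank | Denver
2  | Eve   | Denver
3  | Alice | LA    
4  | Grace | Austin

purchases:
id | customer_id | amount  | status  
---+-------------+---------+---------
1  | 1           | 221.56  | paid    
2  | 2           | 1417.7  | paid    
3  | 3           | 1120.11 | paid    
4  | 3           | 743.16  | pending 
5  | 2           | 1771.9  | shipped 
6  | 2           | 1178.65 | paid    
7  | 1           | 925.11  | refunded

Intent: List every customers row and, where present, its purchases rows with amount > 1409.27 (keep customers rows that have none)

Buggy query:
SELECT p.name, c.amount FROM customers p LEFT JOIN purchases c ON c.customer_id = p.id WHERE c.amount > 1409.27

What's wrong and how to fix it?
Bug: A WHERE condition on the right-hand table after LEFT JOIN drops unmatched parents

Fix: Move the right-table condition into the ON clause so unmatched parents are kept

Corrected query:
SELECT p.name, c.amount FROM customers p LEFT JOIN purchases c ON c.customer_id = p.id AND c.amount > 1409.27

Result:
name  | amount
------+-------
Frank | NULL  
Eve   | 1417.7
Eve   | 1771.9
Alice | NULL  
Grace | NULL  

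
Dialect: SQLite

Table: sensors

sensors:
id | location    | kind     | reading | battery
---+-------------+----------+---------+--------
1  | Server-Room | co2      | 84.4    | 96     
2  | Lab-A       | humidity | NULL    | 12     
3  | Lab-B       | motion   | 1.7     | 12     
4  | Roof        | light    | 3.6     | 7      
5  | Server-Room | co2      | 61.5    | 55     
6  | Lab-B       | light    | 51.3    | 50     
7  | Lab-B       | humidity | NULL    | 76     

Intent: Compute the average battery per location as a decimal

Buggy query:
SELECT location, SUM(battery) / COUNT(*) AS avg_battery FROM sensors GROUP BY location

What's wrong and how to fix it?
Bug: Both operands are integers, so '/' performs integer division and truncates

Fix: Multiply by 1.0 (or CAST to REAL) to force floating-point division

Corrected query:
SELECT location, SUM(battery) * 1.0 / COUNT(*) AS avg_battery FROM sensors GROUP BY location

Result:
location    | avg_battery
------------+------------
Lab-A       | 12         
Lab-B       | 46         
Roof        | 7          
Server-Room | 75.5       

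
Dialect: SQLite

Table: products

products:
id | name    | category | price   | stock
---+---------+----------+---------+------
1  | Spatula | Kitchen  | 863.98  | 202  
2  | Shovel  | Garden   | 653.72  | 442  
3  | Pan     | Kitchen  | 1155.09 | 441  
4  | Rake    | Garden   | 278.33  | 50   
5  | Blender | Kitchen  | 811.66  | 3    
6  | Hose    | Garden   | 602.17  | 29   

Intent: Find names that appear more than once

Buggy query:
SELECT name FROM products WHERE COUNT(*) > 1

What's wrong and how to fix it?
Bug: WHERE can't reference COUNT(*); aggregates are computed after WHERE

Fix: GROUP BY name, then filter groups with HAVING COUNT(*) > 1

Corrected query:
SELECT name FROM products GROUP BY name HAVING COUNT(*) > 1

Result:
(no rows)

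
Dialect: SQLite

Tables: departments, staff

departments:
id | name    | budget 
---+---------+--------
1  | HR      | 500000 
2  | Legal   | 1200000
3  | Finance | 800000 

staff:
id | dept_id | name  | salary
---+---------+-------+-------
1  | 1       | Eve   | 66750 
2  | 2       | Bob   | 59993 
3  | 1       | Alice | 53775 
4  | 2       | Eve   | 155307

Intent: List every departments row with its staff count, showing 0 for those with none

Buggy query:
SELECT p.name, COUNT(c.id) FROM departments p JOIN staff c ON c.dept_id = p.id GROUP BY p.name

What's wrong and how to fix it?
Bug: INNER JOIN drops departments rows that have no matching staff rows

Fix: Use LEFT JOIN so parents without children still appear (COUNT(c.id) gives 0)

Corrected query:
SELECT p.name, COUNT(c.id) FROM departments p LEFT JOIN staff c ON c.dept_id = p.id GROUP BY p.name

Result:
name    | COUNT(c.id)
--------+------------
Finance | 0          
HR      | 2          
Legal   | 2          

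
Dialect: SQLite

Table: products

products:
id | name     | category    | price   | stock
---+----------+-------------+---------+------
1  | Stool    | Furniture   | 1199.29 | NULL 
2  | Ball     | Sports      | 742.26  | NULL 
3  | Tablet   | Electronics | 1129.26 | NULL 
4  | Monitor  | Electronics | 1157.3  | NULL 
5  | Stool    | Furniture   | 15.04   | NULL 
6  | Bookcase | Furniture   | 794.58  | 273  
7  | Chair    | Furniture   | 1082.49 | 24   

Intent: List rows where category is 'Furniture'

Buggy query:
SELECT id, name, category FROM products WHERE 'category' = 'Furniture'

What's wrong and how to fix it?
Bug: Single quotes denote string literals in SQL; the column name is being compared as a constant string

Fix: Remove the quotes around the column name (or use double quotes for an identifier)

Corrected query:
SELECT id, name, category FROM products WHERE category = 'Furniture'

Result:
id | name     | category 
---+----------+----------
1  | Stool    | Furniture
5  | Stool    | Furniture
6  | Bookcase | Furniture
7  | Chair    | Furniture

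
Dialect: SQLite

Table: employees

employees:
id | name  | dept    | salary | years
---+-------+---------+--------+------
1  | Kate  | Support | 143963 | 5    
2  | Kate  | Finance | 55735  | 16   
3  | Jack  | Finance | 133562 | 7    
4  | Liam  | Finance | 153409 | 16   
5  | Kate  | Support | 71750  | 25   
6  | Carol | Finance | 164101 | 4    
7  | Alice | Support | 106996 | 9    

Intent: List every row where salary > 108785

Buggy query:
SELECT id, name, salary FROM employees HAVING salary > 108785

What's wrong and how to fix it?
Bug: This is a non-aggregate query (no GROUP BY, no aggregates), so in SQLite the HAVING clause is invalid here; a row-level condition belongs in WHERE

Fix: Use WHERE for row-level filtering

Corrected query:
SELECT id, name, salary FROM employees WHERE salary > 108785

Result:
id | name  | salary
---+-------+-------
1  | Kate  | 143963
3  | Jack  | 133562
4  | Liam  | 153409
6  | Carol | 164101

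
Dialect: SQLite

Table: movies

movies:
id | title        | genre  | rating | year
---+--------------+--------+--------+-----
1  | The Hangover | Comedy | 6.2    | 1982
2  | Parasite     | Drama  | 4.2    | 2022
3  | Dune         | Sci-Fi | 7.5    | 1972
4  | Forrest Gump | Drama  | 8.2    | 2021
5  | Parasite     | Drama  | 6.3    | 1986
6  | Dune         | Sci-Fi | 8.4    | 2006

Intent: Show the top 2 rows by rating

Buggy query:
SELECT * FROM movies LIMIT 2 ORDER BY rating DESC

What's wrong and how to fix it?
Bug: ORDER BY cannot follow LIMIT; LIMIT is the final clause

Fix: Sort with ORDER BY, then apply LIMIT

Corrected query:
SELECT * FROM movies ORDER BY rating DESC LIMIT 2

Result:
id | title        | genre  | rating | year
---+--------------+--------+--------+-----
6  | Dune         | Sci-Fi | 8.4    | 2006
4  | Forrest Gump | Drama  | 8.2    | 2021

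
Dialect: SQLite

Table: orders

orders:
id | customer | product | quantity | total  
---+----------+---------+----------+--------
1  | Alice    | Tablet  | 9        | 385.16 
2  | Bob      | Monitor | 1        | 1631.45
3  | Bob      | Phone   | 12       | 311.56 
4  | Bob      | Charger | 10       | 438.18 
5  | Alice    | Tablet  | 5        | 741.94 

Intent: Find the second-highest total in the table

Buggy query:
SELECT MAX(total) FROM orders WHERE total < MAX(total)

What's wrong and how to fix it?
Bug: MAX(total) on the right of the comparison is an aggregate-in-WHERE error

Fix: Put the inner MAX in a scalar subquery

Corrected query:
SELECT MAX(total) FROM orders WHERE total < (SELECT MAX(total) FROM orders)

Result:
MAX(total)
----------
741.94    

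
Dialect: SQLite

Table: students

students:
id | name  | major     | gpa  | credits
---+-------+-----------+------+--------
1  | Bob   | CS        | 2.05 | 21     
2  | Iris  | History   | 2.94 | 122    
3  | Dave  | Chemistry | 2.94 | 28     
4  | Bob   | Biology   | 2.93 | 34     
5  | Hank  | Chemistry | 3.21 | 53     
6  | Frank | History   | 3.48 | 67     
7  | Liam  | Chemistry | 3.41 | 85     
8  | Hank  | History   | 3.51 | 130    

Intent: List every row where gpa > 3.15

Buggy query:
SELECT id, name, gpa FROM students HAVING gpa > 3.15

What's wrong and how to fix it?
Bug: This is a non-aggregate query (no GROUP BY, no aggregates), so in SQLite the HAVING clause is invalid here; a row-level condition belongs in WHERE

Fix: Replace HAVING with WHERE since the condition applies to individual rows

Corrected query:
SELECT id, name, gpa FROM students WHERE gpa > 3.15

Result:
id | name  | gpa 
---+-------+-----
5  | Hank  | 3.21
6  | Frank | 3.48
7  | Liam  | 3.41
8  | Hank  | 3.51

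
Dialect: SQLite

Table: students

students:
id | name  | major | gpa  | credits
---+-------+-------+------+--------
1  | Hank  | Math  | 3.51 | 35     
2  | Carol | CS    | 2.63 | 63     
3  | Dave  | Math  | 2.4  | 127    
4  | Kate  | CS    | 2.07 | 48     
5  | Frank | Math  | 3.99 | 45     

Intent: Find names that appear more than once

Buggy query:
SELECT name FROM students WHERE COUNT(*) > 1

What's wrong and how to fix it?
Bug: WHERE can't reference COUNT(*); aggregates are computed after WHERE

Fix: Group first, then use HAVING for the count condition

Corrected query:
SELECT name FROM students GROUP BY name HAVING COUNT(*) > 1

Result:
(no rows)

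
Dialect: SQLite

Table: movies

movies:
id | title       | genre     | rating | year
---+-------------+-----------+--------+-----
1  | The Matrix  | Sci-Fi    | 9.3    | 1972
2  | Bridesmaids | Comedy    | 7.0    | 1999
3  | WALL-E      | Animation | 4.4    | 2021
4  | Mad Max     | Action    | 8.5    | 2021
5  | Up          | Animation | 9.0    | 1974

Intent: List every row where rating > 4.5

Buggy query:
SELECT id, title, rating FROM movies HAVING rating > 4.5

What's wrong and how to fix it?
Bug: HAVING filters the output of aggregation, but this query has no GROUP BY and no aggregate functions, so SQLite rejects it (HAVING clause on a non-aggregate query); the condition here is per row

Fix: Replace HAVING with WHERE since the condition applies to individual rows

Corrected query:
SELECT id, title, rating FROM movies WHERE rating > 4.5

Result:
id | title       | rating
---+-------------+-------
1  | The Matrix  | 9.3   
2  | Bridesmaids | 7     
4  | Mad Max     | 8.5   
5  | Up          | 9     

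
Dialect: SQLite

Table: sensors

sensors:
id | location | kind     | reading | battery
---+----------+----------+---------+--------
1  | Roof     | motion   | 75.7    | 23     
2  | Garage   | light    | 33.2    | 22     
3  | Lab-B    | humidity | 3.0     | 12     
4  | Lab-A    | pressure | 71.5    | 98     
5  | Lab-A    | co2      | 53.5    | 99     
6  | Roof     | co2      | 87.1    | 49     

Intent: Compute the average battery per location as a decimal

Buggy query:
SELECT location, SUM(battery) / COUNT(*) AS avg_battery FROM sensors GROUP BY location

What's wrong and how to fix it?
Bug: SUM(battery) and COUNT(*) are both integers; the division truncates the fractional part

Fix: Cast one side to REAL so the division keeps the fractional part

Corrected query:
SELECT location, SUM(battery) * 1.0 / COUNT(*) AS avg_battery FROM sensors GROUP BY location

Result:
location | avg_battery
---------+------------
Garage   | 22         
Lab-A    | 98.5       
Lab-B    | 12         
Roof     | 36         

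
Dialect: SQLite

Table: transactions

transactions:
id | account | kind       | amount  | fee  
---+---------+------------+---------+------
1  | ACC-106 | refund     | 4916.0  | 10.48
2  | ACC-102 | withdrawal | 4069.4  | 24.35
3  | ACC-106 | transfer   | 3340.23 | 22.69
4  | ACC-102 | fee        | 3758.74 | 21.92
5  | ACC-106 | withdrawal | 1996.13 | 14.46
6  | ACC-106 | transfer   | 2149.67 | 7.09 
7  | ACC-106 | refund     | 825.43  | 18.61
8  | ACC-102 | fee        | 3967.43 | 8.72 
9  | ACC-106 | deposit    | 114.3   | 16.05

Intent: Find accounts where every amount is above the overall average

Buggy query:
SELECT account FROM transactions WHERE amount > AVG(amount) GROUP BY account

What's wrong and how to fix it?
Bug: WHERE evaluates per row before aggregation, so AVG() is unavailable

Fix: Compute the overall average in a scalar subquery and compare each group's MIN against it in HAVING

Corrected query:
SELECT account FROM transactions GROUP BY account HAVING MIN(amount) > (SELECT AVG(amount) FROM transactions)

Result:
account
-------
ACC-102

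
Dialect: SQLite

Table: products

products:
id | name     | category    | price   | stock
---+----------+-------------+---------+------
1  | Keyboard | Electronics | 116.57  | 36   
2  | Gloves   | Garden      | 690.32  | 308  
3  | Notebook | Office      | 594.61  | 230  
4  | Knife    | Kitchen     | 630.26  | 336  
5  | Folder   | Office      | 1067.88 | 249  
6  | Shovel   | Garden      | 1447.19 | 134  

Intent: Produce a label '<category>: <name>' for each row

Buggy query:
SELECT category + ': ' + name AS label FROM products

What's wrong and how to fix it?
Bug: '+' is numeric addition; on text columns SQLite converts them to 0 instead of concatenating

Fix: Use the || operator for string concatenation

Corrected query:
SELECT category || ': ' || name AS label FROM products

Result:
label                
---------------------
Electronics: Keyboard
Garden: Gloves       
Office: Notebook     
Kitchen: Knife       
Office: Folder       
Garden: Shovel       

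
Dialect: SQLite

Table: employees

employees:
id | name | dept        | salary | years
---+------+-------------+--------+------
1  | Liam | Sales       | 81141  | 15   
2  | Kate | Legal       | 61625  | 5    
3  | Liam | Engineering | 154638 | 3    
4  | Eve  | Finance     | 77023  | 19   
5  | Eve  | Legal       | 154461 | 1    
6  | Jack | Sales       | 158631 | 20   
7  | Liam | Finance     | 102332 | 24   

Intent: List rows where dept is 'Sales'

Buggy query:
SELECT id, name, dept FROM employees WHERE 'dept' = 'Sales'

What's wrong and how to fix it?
Bug: 'dept' in single quotes is a string literal, not the column; the comparison is literal-vs-literal and never true

Fix: Remove the quotes around the column name (or use double quotes for an identifier)

Corrected query:
SELECT id, name, dept FROM employees WHERE dept = 'Sales'

Result:
id | name | dept 
---+------+------
1  | Liam | Sales
6  | Jack | Sales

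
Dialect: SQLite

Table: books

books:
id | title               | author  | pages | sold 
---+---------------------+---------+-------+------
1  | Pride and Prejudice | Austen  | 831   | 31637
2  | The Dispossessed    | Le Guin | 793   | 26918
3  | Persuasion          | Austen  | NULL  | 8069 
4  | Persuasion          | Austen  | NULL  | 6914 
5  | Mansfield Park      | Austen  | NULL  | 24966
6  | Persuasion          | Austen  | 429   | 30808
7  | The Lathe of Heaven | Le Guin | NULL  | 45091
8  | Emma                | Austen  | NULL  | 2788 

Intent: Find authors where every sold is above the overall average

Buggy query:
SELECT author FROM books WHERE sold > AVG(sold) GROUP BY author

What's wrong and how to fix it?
Bug: AVG() is an aggregate; it can't sit directly in WHERE

Fix: Use a subquery for AVG and a HAVING MIN(...) filter so the condition holds for every row in the group

Corrected query:
SELECT author FROM books GROUP BY author HAVING MIN(sold) > (SELECT AVG(sold) FROM books)

Result:
author 
-------
Le Guin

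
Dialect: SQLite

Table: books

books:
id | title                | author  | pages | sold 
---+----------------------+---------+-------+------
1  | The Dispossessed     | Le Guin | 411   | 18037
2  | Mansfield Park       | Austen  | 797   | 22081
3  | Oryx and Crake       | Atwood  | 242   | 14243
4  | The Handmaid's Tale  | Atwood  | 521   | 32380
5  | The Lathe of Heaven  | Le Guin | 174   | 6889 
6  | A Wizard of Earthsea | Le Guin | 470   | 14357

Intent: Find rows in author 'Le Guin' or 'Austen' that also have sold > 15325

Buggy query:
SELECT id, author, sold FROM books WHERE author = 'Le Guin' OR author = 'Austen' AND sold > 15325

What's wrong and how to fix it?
Bug: Without parentheses, AND is evaluated before OR, so the sold filter only applies to the 'Austen' branch

Fix: Add parentheses around the OR so the AND applies to both alternatives

Corrected query:
SELECT id, author, sold FROM books WHERE (author = 'Le Guin' OR author = 'Austen') AND sold > 15325

Result:
id | author  | sold 
---+---------+------
1  | Le Guin | 18037
2  | Austen  | 22081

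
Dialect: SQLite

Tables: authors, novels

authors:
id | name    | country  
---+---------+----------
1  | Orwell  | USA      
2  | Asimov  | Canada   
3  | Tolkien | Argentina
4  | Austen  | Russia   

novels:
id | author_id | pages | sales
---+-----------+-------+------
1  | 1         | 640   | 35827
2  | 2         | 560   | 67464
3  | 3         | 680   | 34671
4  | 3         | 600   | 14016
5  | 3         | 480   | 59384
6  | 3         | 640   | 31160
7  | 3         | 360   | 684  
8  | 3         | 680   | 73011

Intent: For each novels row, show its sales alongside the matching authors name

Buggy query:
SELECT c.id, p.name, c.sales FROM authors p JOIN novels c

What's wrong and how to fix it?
Bug: JOIN with no ON clause produces a cartesian product; every novels row pairs with every authors row

Fix: Add ON c.author_id = p.id to the JOIN

Corrected query:
SELECT c.id, p.name, c.sales FROM authors p JOIN novels c ON c.author_id = p.id

Result:
id | name    | sales
---+---------+------
1  | Orwell  | 35827
2  | Asimov  | 67464
3  | Tolkien | 34671
4  | Tolkien | 14016
5  | Tolkien | 59384
6  | Tolkien | 31160
7  | Tolkien | 684  
8  | Tolkien | 73011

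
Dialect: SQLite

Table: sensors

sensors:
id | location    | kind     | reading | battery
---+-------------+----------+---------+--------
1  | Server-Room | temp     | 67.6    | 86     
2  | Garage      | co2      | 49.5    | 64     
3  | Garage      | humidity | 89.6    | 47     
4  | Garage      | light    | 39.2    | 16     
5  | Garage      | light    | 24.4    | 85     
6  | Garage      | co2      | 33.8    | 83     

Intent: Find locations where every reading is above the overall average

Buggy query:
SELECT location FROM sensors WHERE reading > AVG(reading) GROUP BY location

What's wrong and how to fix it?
Bug: WHERE evaluates per row before aggregation, so AVG() is unavailable

Fix: Compute the overall average in a scalar subquery and compare each group's MIN against it in HAVING

Corrected query:
SELECT location FROM sensors GROUP BY location HAVING MIN(reading) > (SELECT AVG(reading) FROM sensors)

Result:
location   
-----------
Server-Room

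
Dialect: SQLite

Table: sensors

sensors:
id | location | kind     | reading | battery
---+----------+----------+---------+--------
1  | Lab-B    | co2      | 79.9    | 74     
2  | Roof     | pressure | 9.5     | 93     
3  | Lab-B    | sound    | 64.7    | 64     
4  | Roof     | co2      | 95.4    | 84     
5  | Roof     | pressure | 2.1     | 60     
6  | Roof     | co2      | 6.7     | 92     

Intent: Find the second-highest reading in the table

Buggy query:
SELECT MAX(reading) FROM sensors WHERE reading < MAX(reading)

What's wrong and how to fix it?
Bug: MAX(reading) on the right of the comparison is an aggregate-in-WHERE error

Fix: Put the inner MAX in a scalar subquery

Corrected query:
SELECT MAX(reading) FROM sensors WHERE reading < (SELECT MAX(reading) FROM sensors)

Result:
MAX(reading)
------------
79.9        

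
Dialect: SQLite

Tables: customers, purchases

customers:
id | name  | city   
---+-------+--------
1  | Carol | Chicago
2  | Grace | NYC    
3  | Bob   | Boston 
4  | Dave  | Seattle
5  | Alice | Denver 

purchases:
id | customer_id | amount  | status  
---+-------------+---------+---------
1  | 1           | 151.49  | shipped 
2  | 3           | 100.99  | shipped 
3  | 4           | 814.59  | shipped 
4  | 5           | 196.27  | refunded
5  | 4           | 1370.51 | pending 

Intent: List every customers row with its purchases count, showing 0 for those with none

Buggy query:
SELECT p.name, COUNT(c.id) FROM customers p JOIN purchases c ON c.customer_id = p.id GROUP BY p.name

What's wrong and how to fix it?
Bug: An inner join excludes parents with zero children

Fix: Switch to LEFT JOIN to retain unmatched parent rows

Corrected query:
SELECT p.name, COUNT(c.id) FROM customers p LEFT JOIN purchases c ON c.customer_id = p.id GROUP BY p.name

Result:
name  | COUNT(c.id)
------+------------
Alice | 1          
Bob   | 1          
Carol | 1          
Dave  | 2          
Grace | 0          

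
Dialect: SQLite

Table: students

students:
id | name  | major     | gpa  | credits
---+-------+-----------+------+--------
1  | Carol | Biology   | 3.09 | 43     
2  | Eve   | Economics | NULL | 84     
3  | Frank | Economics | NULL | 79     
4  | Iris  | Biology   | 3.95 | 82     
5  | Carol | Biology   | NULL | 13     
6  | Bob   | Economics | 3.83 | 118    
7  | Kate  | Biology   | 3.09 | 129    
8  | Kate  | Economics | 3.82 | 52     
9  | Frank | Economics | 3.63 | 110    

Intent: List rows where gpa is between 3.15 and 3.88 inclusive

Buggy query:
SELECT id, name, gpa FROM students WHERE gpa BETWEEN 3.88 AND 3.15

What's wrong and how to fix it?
Bug: BETWEEN expects the lower bound first; with 3.88 AND 3.15 the range is empty

Fix: Swap the bounds so the smaller value comes first

Corrected query:
SELECT id, name, gpa FROM students WHERE gpa BETWEEN 3.15 AND 3.88

Result:
id | name  | gpa 
---+-------+-----
6  | Bob   | 3.83
8  | Kate  | 3.82
9  | Frank | 3.63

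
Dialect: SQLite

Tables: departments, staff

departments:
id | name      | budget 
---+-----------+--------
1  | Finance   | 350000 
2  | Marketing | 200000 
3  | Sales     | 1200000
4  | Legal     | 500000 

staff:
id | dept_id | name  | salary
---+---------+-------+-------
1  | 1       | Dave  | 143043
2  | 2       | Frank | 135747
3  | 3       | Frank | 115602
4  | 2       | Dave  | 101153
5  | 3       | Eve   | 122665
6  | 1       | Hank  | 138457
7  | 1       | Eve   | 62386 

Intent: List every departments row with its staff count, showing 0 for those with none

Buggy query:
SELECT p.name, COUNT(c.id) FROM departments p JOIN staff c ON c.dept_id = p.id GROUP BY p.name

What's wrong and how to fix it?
Bug: INNER JOIN drops departments rows that have no matching staff rows

Fix: Use LEFT JOIN so parents without children still appear (COUNT(c.id) gives 0)

Corrected query:
SELECT p.name, COUNT(c.id) FROM departments p LEFT JOIN staff c ON c.dept_id = p.id GROUP BY p.name

Result:
name      | COUNT(c.id)
----------+------------
Finance   | 3          
Legal     | 0          
Marketing | 2          
Sales     | 2          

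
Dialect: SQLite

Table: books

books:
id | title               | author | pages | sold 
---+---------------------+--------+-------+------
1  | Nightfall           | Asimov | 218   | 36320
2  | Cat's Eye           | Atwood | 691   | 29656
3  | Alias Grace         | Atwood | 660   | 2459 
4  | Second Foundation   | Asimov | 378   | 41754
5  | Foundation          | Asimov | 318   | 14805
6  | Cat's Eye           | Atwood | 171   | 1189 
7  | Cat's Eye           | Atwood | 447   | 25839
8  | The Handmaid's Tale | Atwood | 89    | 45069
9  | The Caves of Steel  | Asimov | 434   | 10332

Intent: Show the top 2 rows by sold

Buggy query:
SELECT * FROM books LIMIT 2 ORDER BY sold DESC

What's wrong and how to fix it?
Bug: ORDER BY cannot follow LIMIT; LIMIT is the final clause

Fix: Swap the clauses: ORDER BY first, then LIMIT

Corrected query:
SELECT * FROM books ORDER BY sold DESC LIMIT 2

Result:
id | title               | author | pages | sold 
---+---------------------+--------+-------+------
8  | The Handmaid's Tale | Atwood | 89    | 45069
4  | Second Foundation   | Asimov | 378   | 41754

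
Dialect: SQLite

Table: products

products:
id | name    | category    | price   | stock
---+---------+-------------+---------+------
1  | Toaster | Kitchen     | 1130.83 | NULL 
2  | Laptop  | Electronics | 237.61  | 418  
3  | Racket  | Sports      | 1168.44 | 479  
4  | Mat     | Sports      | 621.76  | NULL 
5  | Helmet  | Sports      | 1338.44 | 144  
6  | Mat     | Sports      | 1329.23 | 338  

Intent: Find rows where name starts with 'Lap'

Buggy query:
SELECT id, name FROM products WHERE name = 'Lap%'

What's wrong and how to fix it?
Bug: '=' compares the literal string including the % character; pattern matching needs LIKE

Fix: Replace '=' with LIKE so 'Lap%' is treated as a pattern

Corrected query:
SELECT id, name FROM products WHERE name LIKE 'Lap%'

Result:
id | name  
---+-------
2  | Laptop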